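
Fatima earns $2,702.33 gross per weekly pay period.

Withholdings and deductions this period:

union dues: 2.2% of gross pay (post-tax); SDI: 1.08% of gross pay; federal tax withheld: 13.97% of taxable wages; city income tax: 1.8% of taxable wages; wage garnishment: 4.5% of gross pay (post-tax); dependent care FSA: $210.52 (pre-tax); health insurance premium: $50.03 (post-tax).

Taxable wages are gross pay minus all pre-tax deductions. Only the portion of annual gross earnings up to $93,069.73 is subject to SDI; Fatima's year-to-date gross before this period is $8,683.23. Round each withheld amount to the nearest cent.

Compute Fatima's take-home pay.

$1,838.58

Dependent care FSA: $210.52
Taxable wages = $2,702.33 − $210.52 = $2,491.81
Federal tax withheld: $2,491.81 × 0.1397 = $348.11
City income tax: $2,491.81 × 0.018 = $44.85
SDI: cap not yet reached, full $2,702.33 is subject → $2,702.33 × 0.0108 = $29.19
Union dues: $2,702.33 × 0.022 = $59.45
Health insurance premium: $50.03
Wage garnishment: $2,702.33 × 0.045 = $121.60
Total deductions = $210.52 + $348.11 + $44.85 + $29.19 + $59.45 + $50.03 + $121.60 = $863.75
Net pay = $2,702.33 − $863.75 = $1,838.58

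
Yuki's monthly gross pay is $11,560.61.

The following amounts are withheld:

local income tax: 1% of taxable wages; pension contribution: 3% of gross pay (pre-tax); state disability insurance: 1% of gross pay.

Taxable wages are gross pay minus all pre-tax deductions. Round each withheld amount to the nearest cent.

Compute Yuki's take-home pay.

$10,986.04

Pension contribution: $11,560.61 × 0.03 = $346.82
Taxable wages = $11,560.61 − $346.82 = $11,213.79
Local income tax: $11,213.79 × 0.01 = $112.14
State disability insurance: $11,560.61 × 0.01 = $115.61
Total deductions = $346.82 + $112.14 + $115.61 = $574.57
Net pay = $11,560.61 − $574.57 = $10,986.04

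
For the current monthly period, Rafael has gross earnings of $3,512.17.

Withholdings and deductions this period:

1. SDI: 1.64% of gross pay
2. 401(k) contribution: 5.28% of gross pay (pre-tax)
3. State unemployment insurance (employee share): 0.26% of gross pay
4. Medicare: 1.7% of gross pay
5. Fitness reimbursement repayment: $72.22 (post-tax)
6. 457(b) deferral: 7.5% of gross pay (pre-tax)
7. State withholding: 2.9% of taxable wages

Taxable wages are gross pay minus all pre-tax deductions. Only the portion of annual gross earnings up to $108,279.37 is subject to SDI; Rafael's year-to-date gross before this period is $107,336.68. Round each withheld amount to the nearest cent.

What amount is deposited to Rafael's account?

$2,817.96

457(b) deferral: $3,512.17 × 0.075 = $263.41
401(k) contribution: $3,512.17 × 0.0528 = $185.44
Pre-tax total = $263.41 + $185.44 = $448.85
Taxable wages = $3,512.17 − $448.85 = $3,063.32
State withholding: $3,063.32 × 0.029 = $88.84
SDI: only $108,279.37 − $107,336.68 = $942.69 of this check is subject → $942.69 × 0.0164 = $15.46
State unemployment insurance (employee share): $3,512.17 × 0.0026 = $9.13
Medicare: $3,512.17 × 0.017 = $59.71
Fitness reimbursement repayment: $72.22
Total deductions = $263.41 + $185.44 + $88.84 + $15.46 + $9.13 + $59.71 + $72.22 = $694.21
Net pay = $3,512.17 − $694.21 = $2,817.96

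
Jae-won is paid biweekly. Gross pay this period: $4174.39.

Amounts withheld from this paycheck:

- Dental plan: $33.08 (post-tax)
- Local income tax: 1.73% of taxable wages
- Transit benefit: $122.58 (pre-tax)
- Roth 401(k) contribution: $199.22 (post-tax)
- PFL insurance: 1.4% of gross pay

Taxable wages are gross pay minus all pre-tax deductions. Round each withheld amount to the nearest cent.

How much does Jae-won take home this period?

$3690.97

Transit benefit: $122.58
Taxable wages = $4174.39 − $122.58 = $4051.81
Local income tax: $4051.81 × 0.0173 = $70.10
PFL insurance: $4174.39 × 0.014 = $58.44
Roth 401(k) contribution: $199.22
Dental plan: $33.08
Total deductions = $122.58 + $70.10 + $58.44 + $199.22 + $33.08 = $483.42
Net pay = $4174.39 − $483.42 = $3690.97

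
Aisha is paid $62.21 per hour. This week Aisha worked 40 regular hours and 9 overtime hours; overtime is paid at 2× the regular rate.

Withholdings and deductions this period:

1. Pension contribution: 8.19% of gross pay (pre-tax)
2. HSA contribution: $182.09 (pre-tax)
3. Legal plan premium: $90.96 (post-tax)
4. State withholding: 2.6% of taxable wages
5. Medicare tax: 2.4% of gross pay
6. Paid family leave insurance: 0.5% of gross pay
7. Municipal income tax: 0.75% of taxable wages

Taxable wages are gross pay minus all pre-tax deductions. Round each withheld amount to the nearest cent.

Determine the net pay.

$2,830.10

Regular pay: 40 × $62.21 = $2,488.40
Overtime pay: 9 × $62.21 × 2 = $1,119.78
Gross pay = $2,488.40 + $1,119.78 = $3,608.18
Pension contribution: $3,608.18 × 0.0819 = $295.51
HSA contribution: $182.09
Pre-tax total = $295.51 + $182.09 = $477.60
Taxable wages = $3,608.18 − $477.60 = $3,130.58
Municipal income tax: $3,130.58 × 0.0075 = $23.48
State withholding: $3,130.58 × 0.026 = $81.40
Medicare tax: $3,608.18 × 0.024 = $86.60
Paid family leave insurance: $3,608.18 × 0.005 = $18.04
Legal plan premium: $90.96
Total deductions = $295.51 + $182.09 + $23.48 + $81.40 + $86.60 + $18.04 + $90.96 = $778.08
Net pay = $3,608.18 − $778.08 = $2,830.10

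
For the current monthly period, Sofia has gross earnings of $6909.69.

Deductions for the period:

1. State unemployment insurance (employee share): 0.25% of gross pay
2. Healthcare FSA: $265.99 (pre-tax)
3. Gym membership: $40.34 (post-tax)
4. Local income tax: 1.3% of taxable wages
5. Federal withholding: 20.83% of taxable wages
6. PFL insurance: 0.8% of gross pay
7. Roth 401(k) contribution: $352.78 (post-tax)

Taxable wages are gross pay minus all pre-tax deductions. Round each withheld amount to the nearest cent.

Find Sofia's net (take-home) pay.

Healthcare FSA: $265.99
Taxable wages = $6909.69 − $265.99 = $6643.70
Federal withholding: $6643.70 × 0.2083 = $1383.88
Local income tax: $6643.70 × 0.013 = $86.37
PFL insurance: $6909.69 × 0.008 = $55.28
State unemployment insurance (employee share): $6909.69 × 0.0025 = $17.27
Gym membership: $40.34
Roth 401(k) contribution: $352.78
Total deductions = $265.99 + $1383.88 + $86.37 + $55.28 + $17.27 + $40.34 + $352.78 = $2201.91
Net pay = $6909.69 − $2201.91 = $4707.78

$4707.78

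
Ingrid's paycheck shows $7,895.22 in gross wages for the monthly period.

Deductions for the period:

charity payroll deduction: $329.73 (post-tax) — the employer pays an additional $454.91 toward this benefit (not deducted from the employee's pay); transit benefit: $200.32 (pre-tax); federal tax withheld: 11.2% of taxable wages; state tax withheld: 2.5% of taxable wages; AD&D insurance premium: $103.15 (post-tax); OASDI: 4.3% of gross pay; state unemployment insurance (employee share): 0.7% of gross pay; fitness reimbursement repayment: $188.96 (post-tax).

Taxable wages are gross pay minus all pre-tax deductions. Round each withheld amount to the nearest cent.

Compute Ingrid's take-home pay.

$5,624.10

Transit benefit: $200.32
Taxable wages = $7,895.22 − $200.32 = $7,694.90
Federal tax withheld: $7,694.90 × 0.112 = $861.83
State tax withheld: $7,694.90 × 0.025 = $192.37
OASDI: $7,895.22 × 0.043 = $339.49
State unemployment insurance (employee share): $7,895.22 × 0.007 = $55.27
AD&D insurance premium: $103.15
Charity payroll deduction: $329.73
Fitness reimbursement repayment: $188.96
(Employer's $454.91 toward charity payroll deduction is not withheld from the employee.)
Total deductions = $200.32 + $861.83 + $192.37 + $339.49 + $55.27 + $103.15 + $329.73 + $188.96 = $2,271.12
Net pay = $7,895.22 − $2,271.12 = $5,624.10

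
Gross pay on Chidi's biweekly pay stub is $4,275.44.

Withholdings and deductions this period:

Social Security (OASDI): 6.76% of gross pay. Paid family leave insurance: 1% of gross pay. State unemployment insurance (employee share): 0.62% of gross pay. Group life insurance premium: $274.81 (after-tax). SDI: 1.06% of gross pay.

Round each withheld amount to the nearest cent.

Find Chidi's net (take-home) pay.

Paid family leave insurance: $4,275.44 × 0.01 = $42.75
Social Security (OASDI): $4,275.44 × 0.0676 = $289.02
State unemployment insurance (employee share): $4,275.44 × 0.0062 = $26.51
SDI: $4,275.44 × 0.0106 = $45.32
Group life insurance premium: $274.81
Total deductions = $42.75 + $289.02 + $26.51 + $45.32 + $274.81 = $678.41
Net pay = $4,275.44 − $678.41 = $3,597.03

$3,597.03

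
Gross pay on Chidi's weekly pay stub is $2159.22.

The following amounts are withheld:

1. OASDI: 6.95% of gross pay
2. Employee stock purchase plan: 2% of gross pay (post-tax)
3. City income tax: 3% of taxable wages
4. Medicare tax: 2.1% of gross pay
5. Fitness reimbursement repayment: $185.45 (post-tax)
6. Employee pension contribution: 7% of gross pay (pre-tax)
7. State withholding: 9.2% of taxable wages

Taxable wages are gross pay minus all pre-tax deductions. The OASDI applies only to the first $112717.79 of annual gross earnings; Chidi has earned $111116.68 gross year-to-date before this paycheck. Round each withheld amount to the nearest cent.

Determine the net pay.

$1377.84

Employee pension contribution: $2159.22 × 0.07 = $151.15
Taxable wages = $2159.22 − $151.15 = $2008.07
City income tax: $2008.07 × 0.03 = $60.24
State withholding: $2008.07 × 0.092 = $184.74
OASDI: only $112717.79 − $111116.68 = $1601.11 of this check is subject → $1601.11 × 0.0695 = $111.28
Medicare tax: $2159.22 × 0.021 = $45.34
Employee stock purchase plan: $2159.22 × 0.02 = $43.18
Fitness reimbursement repayment: $185.45
Total deductions = $151.15 + $60.24 + $184.74 + $111.28 + $45.34 + $43.18 + $185.45 = $781.38
Net pay = $2159.22 − $781.38 = $1377.84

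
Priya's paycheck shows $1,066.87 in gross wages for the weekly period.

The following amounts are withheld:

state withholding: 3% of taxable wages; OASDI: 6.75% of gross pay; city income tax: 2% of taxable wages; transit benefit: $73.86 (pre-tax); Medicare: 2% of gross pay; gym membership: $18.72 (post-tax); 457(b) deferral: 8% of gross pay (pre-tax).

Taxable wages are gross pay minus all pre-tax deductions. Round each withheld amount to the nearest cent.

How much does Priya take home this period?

$750.21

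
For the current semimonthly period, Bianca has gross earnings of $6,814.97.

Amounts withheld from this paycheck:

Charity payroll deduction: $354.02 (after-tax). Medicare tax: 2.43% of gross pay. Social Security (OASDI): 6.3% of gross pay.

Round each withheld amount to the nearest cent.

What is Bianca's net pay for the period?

Social Security (OASDI): $6,814.97 × 0.063 = $429.34
Medicare tax: $6,814.97 × 0.0243 = $165.60
Charity payroll deduction: $354.02
Total deductions = $429.34 + $165.60 + $354.02 = $948.96
Net pay = $6,814.97 − $948.96 = $5,866.01

$5,866.01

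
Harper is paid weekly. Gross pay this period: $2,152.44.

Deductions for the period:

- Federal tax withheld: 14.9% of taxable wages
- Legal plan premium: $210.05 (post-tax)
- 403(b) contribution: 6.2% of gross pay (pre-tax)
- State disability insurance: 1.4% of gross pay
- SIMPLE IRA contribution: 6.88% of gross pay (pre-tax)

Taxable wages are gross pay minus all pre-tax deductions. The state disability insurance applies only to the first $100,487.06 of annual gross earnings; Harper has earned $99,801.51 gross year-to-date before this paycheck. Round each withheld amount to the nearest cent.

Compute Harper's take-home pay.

403(b) contribution: $2,152.44 × 0.062 = $133.45
SIMPLE IRA contribution: $2,152.44 × 0.0688 = $148.09
Pre-tax total = $133.45 + $148.09 = $281.54
Taxable wages = $2,152.44 − $281.54 = $1,870.90
Federal tax withheld: $1,870.90 × 0.149 = $278.76
State disability insurance: only $100,487.06 − $99,801.51 = $685.55 of this check is subject → $685.55 × 0.014 = $9.60
Legal plan premium: $210.05
Total deductions = $133.45 + $148.09 + $278.76 + $9.60 + $210.05 = $779.95
Net pay = $2,152.44 − $779.95 = $1,372.49

$1,372.49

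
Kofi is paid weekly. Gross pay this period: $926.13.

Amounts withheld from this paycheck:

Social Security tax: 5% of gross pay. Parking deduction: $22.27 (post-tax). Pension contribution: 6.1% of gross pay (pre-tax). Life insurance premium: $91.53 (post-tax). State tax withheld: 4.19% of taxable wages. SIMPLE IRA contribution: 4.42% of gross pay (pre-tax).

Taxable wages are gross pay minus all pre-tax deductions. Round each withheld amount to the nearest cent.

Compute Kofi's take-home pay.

$633.88

Pension contribution: $926.13 × 0.061 = $56.49
SIMPLE IRA contribution: $926.13 × 0.0442 = $40.93
Pre-tax total = $56.49 + $40.93 = $97.42
Taxable wages = $926.13 − $97.42 = $828.71
State tax withheld: $828.71 × 0.0419 = $34.72
Social Security tax: $926.13 × 0.05 = $46.31
Parking deduction: $22.27
Life insurance premium: $91.53
Total deductions = $56.49 + $40.93 + $34.72 + $46.31 + $22.27 + $91.53 = $292.25
Net pay = $926.13 − $292.25 = $633.88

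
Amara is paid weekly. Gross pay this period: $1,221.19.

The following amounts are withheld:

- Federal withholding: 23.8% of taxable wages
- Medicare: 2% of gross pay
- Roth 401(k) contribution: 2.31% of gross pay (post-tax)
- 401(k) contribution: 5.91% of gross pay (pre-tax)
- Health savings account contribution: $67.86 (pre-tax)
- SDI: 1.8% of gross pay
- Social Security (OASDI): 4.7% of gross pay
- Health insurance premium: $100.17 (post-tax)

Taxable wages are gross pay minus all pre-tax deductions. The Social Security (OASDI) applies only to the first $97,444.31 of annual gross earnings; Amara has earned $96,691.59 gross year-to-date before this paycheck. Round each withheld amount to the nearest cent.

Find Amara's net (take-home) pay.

$613.68

Health savings account contribution: $67.86
401(k) contribution: $1,221.19 × 0.0591 = $72.17
Pre-tax total = $67.86 + $72.17 = $140.03
Taxable wages = $1,221.19 − $140.03 = $1,081.16
Federal withholding: $1,081.16 × 0.238 = $257.32
Medicare: $1,221.19 × 0.02 = $24.42
Social Security (OASDI): only $97,444.31 − $96,691.59 = $752.72 of this check is subject → $752.72 × 0.047 = $35.38
SDI: $1,221.19 × 0.018 = $21.98
Roth 401(k) contribution: $1,221.19 × 0.0231 = $28.21
Health insurance premium: $100.17
Total deductions = $67.86 + $72.17 + $257.32 + $24.42 + $35.38 + $21.98 + $28.21 + $100.17 = $607.51
Net pay = $1,221.19 − $607.51 = $613.68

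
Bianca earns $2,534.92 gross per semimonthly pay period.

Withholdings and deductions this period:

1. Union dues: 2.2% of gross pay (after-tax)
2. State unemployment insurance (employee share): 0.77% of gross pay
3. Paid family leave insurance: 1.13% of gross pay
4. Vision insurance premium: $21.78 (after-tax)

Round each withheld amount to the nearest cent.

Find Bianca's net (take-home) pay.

$2,409.21

Paid family leave insurance: $2,534.92 × 0.0113 = $28.64
State unemployment insurance (employee share): $2,534.92 × 0.0077 = $19.52
Union dues: $2,534.92 × 0.022 = $55.77
Vision insurance premium: $21.78
Total deductions = $28.64 + $19.52 + $55.77 + $21.78 = $125.71
Net pay = $2,534.92 − $125.71 = $2,409.21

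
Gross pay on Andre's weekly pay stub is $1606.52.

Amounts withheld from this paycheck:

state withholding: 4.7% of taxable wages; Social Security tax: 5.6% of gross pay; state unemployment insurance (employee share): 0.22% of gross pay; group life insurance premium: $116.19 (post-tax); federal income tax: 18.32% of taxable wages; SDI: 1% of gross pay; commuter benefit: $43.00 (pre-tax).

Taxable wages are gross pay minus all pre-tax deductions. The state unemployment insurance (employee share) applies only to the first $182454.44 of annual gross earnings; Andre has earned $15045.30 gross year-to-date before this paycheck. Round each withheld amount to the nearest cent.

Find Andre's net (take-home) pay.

$977.83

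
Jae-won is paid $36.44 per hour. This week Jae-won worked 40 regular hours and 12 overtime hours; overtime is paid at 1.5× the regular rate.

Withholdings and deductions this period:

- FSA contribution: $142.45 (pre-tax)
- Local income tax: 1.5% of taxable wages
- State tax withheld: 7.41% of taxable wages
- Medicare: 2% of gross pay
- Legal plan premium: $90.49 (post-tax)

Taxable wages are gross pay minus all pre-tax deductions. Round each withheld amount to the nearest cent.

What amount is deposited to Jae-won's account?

$1,662.68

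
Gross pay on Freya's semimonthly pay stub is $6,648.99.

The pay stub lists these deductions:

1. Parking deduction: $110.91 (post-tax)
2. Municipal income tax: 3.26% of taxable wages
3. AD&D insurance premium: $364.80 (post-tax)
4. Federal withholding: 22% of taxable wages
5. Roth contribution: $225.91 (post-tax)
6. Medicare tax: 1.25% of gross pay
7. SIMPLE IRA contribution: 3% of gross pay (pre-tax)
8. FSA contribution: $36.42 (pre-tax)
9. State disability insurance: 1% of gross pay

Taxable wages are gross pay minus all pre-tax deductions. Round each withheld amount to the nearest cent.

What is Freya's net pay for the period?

SIMPLE IRA contribution: $6,648.99 × 0.03 = $199.47
FSA contribution: $36.42
Pre-tax total = $199.47 + $36.42 = $235.89
Taxable wages = $6,648.99 − $235.89 = $6,413.10
Municipal income tax: $6,413.10 × 0.0326 = $209.07
Federal withholding: $6,413.10 × 0.22 = $1,410.88
State disability insurance: $6,648.99 × 0.01 = $66.49
Medicare tax: $6,648.99 × 0.0125 = $83.11
Roth contribution: $225.91
AD&D insurance premium: $364.80
Parking deduction: $110.91
Total deductions = $199.47 + $36.42 + $209.07 + $1,410.88 + $66.49 + $83.11 + $225.91 + $364.80 + $110.91 = $2,707.06
Net pay = $6,648.99 − $2,707.06 = $3,941.93

$3,941.93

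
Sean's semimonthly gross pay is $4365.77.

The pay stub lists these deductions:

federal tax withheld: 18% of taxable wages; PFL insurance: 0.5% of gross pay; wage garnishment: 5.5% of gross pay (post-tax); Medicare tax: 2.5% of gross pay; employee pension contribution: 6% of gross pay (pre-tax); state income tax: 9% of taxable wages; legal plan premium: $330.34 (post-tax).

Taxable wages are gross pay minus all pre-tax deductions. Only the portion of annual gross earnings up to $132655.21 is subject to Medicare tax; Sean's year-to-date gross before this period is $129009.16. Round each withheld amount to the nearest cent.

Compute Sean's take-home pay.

Employee pension contribution: $4365.77 × 0.06 = $261.95
Taxable wages = $4365.77 − $261.95 = $4103.82
Federal tax withheld: $4103.82 × 0.18 = $738.69
State income tax: $4103.82 × 0.09 = $369.34
PFL insurance: $4365.77 × 0.005 = $21.83
Medicare tax: only $132655.21 − $129009.16 = $3646.05 of this check is subject → $3646.05 × 0.025 = $91.15
Legal plan premium: $330.34
Wage garnishment: $4365.77 × 0.055 = $240.12
Total deductions = $261.95 + $738.69 + $369.34 + $21.83 + $91.15 + $330.34 + $240.12 = $2053.42
Net pay = $4365.77 − $2053.42 = $2312.35

$2312.35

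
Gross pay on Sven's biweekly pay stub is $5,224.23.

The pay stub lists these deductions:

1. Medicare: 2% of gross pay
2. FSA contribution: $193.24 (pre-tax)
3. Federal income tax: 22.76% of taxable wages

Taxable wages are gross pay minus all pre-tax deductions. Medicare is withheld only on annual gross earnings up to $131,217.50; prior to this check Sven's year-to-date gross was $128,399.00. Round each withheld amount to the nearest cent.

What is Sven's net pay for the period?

$3,829.57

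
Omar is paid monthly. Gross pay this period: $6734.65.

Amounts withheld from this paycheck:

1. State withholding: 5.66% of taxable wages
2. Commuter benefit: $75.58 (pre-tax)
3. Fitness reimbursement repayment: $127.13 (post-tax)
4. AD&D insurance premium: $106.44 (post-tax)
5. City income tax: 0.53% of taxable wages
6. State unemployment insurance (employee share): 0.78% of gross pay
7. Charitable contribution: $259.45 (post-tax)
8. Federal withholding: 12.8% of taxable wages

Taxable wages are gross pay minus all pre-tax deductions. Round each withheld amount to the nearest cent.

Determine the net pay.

Commuter benefit: $75.58
Taxable wages = $6734.65 − $75.58 = $6659.07
Federal withholding: $6659.07 × 0.128 = $852.36
State withholding: $6659.07 × 0.0566 = $376.90
City income tax: $6659.07 × 0.0053 = $35.29
State unemployment insurance (employee share): $6734.65 × 0.0078 = $52.53
AD&D insurance premium: $106.44
Charitable contribution: $259.45
Fitness reimbursement repayment: $127.13
Total deductions = $75.58 + $852.36 + $376.90 + $35.29 + $52.53 + $106.44 + $259.45 + $127.13 = $1885.68
Net pay = $6734.65 − $1885.68 = $4848.97

$4848.97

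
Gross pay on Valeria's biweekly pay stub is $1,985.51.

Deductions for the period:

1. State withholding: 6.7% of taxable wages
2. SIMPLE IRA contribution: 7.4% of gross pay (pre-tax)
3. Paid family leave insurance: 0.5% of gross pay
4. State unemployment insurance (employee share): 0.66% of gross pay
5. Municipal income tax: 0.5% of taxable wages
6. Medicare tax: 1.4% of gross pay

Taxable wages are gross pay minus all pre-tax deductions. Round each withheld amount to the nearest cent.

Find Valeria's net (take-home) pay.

SIMPLE IRA contribution: $1,985.51 × 0.074 = $146.93
Taxable wages = $1,985.51 − $146.93 = $1,838.58
Municipal income tax: $1,838.58 × 0.005 = $9.19
State withholding: $1,838.58 × 0.067 = $123.18
Paid family leave insurance: $1,985.51 × 0.005 = $9.93
State unemployment insurance (employee share): $1,985.51 × 0.0066 = $13.10
Medicare tax: $1,985.51 × 0.014 = $27.80
Total deductions = $146.93 + $9.19 + $123.18 + $9.93 + $13.10 + $27.80 = $330.13
Net pay = $1,985.51 − $330.13 = $1,655.38

$1,655.38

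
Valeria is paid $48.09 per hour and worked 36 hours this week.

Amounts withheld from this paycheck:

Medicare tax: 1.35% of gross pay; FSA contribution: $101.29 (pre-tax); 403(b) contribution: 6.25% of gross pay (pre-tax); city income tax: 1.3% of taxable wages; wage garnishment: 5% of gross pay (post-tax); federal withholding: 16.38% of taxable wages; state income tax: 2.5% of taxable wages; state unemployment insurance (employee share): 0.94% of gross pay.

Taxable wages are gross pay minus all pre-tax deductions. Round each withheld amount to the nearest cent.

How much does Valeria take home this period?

Gross pay: 36 × $48.09 = $1731.24
403(b) contribution: $1731.24 × 0.0625 = $108.20
FSA contribution: $101.29
Pre-tax total = $108.20 + $101.29 = $209.49
Taxable wages = $1731.24 − $209.49 = $1521.75
City income tax: $1521.75 × 0.013 = $19.78
State income tax: $1521.75 × 0.025 = $38.04
Federal withholding: $1521.75 × 0.1638 = $249.26
Medicare tax: $1731.24 × 0.0135 = $23.37
State unemployment insurance (employee share): $1731.24 × 0.0094 = $16.27
Wage garnishment: $1731.24 × 0.05 = $86.56
Total deductions = $108.20 + $101.29 + $19.78 + $38.04 + $249.26 + $23.37 + $16.27 + $86.56 = $642.77
Net pay = $1731.24 − $642.77 = $1088.47

$1088.47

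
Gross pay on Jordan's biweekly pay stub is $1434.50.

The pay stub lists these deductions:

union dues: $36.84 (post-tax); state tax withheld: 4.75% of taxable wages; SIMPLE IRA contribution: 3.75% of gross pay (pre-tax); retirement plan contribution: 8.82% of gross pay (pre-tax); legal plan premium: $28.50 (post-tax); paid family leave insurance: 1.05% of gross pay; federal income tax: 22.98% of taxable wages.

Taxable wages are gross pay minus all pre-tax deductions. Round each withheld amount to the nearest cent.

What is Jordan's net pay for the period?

$826.01

SIMPLE IRA contribution: $1434.50 × 0.0375 = $53.79
Retirement plan contribution: $1434.50 × 0.0882 = $126.52
Pre-tax total = $53.79 + $126.52 = $180.31
Taxable wages = $1434.50 − $180.31 = $1254.19
Federal income tax: $1254.19 × 0.2298 = $288.21
State tax withheld: $1254.19 × 0.0475 = $59.57
Paid family leave insurance: $1434.50 × 0.0105 = $15.06
Legal plan premium: $28.50
Union dues: $36.84
Total deductions = $53.79 + $126.52 + $288.21 + $59.57 + $15.06 + $28.50 + $36.84 = $608.49
Net pay = $1434.50 − $608.49 = $826.01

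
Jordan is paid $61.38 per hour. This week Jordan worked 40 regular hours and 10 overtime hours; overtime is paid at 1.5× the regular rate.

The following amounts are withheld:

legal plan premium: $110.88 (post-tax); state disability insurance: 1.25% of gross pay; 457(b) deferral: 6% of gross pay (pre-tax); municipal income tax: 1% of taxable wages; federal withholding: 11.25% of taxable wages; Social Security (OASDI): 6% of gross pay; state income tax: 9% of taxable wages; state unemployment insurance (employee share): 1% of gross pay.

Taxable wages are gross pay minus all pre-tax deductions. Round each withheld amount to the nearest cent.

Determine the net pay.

$2109.63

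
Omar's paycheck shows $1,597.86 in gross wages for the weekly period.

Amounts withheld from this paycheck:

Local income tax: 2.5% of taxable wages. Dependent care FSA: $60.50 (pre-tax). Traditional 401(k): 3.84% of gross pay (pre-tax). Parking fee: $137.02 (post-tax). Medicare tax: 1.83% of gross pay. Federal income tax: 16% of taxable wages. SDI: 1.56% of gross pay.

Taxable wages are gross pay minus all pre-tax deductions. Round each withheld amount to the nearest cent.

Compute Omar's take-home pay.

$1,011.75

Dependent care FSA: $60.50
Traditional 401(k): $1,597.86 × 0.0384 = $61.36
Pre-tax total = $60.50 + $61.36 = $121.86
Taxable wages = $1,597.86 − $121.86 = $1,476.00
Local income tax: $1,476.00 × 0.025 = $36.90
Federal income tax: $1,476.00 × 0.16 = $236.16
SDI: $1,597.86 × 0.0156 = $24.93
Medicare tax: $1,597.86 × 0.0183 = $29.24
Parking fee: $137.02
Total deductions = $60.50 + $61.36 + $36.90 + $236.16 + $24.93 + $29.24 + $137.02 = $586.11
Net pay = $1,597.86 − $586.11 = $1,011.75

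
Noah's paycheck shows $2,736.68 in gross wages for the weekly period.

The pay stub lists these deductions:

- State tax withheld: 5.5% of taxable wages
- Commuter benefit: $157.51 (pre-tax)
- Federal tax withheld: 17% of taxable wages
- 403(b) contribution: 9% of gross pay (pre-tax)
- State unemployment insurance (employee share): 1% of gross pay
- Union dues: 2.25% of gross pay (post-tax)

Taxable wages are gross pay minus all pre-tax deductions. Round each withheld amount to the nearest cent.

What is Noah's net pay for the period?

$1,719.02

403(b) contribution: $2,736.68 × 0.09 = $246.30
Commuter benefit: $157.51
Pre-tax total = $246.30 + $157.51 = $403.81
Taxable wages = $2,736.68 − $403.81 = $2,332.87
State tax withheld: $2,332.87 × 0.055 = $128.31
Federal tax withheld: $2,332.87 × 0.17 = $396.59
State unemployment insurance (employee share): $2,736.68 × 0.01 = $27.37
Union dues: $2,736.68 × 0.0225 = $61.58
Total deductions = $246.30 + $157.51 + $128.31 + $396.59 + $27.37 + $61.58 = $1,017.66
Net pay = $2,736.68 − $1,017.66 = $1,719.02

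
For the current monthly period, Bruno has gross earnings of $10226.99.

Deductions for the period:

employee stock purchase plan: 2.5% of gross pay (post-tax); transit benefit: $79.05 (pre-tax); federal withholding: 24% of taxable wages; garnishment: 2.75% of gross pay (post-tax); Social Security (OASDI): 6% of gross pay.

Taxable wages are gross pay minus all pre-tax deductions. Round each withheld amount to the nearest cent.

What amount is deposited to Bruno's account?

Transit benefit: $79.05
Taxable wages = $10226.99 − $79.05 = $10147.94
Federal withholding: $10147.94 × 0.24 = $2435.51
Social Security (OASDI): $10226.99 × 0.06 = $613.62
Garnishment: $10226.99 × 0.0275 = $281.24
Employee stock purchase plan: $10226.99 × 0.025 = $255.67
Total deductions = $79.05 + $2435.51 + $613.62 + $281.24 + $255.67 = $3665.09
Net pay = $10226.99 − $3665.09 = $6561.90

$6561.90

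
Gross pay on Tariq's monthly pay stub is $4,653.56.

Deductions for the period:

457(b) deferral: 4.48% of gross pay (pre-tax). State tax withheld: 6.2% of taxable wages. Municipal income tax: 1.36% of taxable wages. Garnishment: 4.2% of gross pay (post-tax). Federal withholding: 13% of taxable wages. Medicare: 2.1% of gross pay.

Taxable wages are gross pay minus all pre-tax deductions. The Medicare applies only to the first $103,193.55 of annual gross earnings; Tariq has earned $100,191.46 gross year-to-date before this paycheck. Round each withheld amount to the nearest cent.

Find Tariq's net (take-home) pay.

$3,272.69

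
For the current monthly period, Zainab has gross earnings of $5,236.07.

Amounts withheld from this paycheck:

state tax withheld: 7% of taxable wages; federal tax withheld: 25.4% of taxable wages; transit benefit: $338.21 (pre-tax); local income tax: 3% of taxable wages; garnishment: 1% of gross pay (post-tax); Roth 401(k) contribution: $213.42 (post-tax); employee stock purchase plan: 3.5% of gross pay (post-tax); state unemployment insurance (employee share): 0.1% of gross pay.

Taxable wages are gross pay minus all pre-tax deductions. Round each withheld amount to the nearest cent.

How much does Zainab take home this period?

$2,709.73

Transit benefit: $338.21
Taxable wages = $5,236.07 − $338.21 = $4,897.86
Local income tax: $4,897.86 × 0.03 = $146.94
Federal tax withheld: $4,897.86 × 0.254 = $1,244.06
State tax withheld: $4,897.86 × 0.07 = $342.85
State unemployment insurance (employee share): $5,236.07 × 0.001 = $5.24
Employee stock purchase plan: $5,236.07 × 0.035 = $183.26
Roth 401(k) contribution: $213.42
Garnishment: $5,236.07 × 0.01 = $52.36
Total deductions = $338.21 + $146.94 + $1,244.06 + $342.85 + $5.24 + $183.26 + $213.42 + $52.36 = $2,526.34
Net pay = $5,236.07 − $2,526.34 = $2,709.73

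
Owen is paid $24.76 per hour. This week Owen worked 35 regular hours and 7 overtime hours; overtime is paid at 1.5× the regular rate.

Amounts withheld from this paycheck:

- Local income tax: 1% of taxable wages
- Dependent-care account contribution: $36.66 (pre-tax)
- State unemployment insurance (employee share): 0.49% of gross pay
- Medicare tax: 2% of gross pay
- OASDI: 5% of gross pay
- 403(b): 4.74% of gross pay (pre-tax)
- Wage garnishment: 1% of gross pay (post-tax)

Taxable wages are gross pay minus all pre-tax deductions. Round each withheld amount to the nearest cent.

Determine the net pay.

$930.50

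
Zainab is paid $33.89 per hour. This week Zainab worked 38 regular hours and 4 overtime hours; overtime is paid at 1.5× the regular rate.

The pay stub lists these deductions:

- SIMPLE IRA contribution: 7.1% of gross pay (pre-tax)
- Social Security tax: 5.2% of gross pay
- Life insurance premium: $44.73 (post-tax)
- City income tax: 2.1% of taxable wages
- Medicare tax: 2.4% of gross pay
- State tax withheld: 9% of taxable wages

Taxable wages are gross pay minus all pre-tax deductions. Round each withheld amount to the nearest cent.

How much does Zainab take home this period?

$1,073.46

Regular pay: 38 × $33.89 = $1,287.82
Overtime pay: 4 × $33.89 × 1.5 = $203.34
Gross pay = $1,287.82 + $203.34 = $1,491.16
SIMPLE IRA contribution: $1,491.16 × 0.071 = $105.87
Taxable wages = $1,491.16 − $105.87 = $1,385.29
City income tax: $1,385.29 × 0.021 = $29.09
State tax withheld: $1,385.29 × 0.09 = $124.68
Social Security tax: $1,491.16 × 0.052 = $77.54
Medicare tax: $1,491.16 × 0.024 = $35.79
Life insurance premium: $44.73
Total deductions = $105.87 + $29.09 + $124.68 + $77.54 + $35.79 + $44.73 = $417.70
Net pay = $1,491.16 − $417.70 = $1,073.46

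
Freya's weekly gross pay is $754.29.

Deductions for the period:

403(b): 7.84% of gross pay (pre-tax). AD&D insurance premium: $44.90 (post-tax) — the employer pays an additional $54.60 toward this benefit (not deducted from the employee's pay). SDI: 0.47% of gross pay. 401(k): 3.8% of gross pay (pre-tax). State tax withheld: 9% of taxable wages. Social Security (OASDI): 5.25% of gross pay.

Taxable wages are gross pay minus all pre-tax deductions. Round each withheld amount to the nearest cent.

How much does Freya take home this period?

$518.46

401(k): $754.29 × 0.038 = $28.66
403(b): $754.29 × 0.0784 = $59.14
Pre-tax total = $28.66 + $59.14 = $87.80
Taxable wages = $754.29 − $87.80 = $666.49
State tax withheld: $666.49 × 0.09 = $59.98
SDI: $754.29 × 0.0047 = $3.55
Social Security (OASDI): $754.29 × 0.0525 = $39.60
AD&D insurance premium: $44.90
(Employer's $54.60 toward AD&D insurance premium is not withheld from the employee.)
Total deductions = $28.66 + $59.14 + $59.98 + $3.55 + $39.60 + $44.90 = $235.83
Net pay = $754.29 − $235.83 = $518.46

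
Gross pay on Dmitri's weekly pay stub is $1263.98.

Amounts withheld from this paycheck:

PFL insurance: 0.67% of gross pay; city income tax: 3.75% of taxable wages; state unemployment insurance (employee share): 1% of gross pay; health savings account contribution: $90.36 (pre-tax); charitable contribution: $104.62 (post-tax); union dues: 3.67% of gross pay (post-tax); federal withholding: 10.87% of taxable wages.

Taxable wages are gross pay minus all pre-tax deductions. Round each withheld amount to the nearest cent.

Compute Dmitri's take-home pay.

$829.92

Health savings account contribution: $90.36
Taxable wages = $1263.98 − $90.36 = $1173.62
City income tax: $1173.62 × 0.0375 = $44.01
Federal withholding: $1173.62 × 0.1087 = $127.57
State unemployment insurance (employee share): $1263.98 × 0.01 = $12.64
PFL insurance: $1263.98 × 0.0067 = $8.47
Union dues: $1263.98 × 0.0367 = $46.39
Charitable contribution: $104.62
Total deductions = $90.36 + $44.01 + $127.57 + $12.64 + $8.47 + $46.39 + $104.62 = $434.06
Net pay = $1263.98 − $434.06 = $829.92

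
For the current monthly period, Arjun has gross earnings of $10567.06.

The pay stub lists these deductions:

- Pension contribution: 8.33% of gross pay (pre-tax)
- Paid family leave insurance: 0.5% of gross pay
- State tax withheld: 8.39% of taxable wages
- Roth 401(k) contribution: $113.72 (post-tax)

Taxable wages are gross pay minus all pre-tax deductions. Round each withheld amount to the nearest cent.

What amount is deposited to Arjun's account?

$8707.54

Pension contribution: $10567.06 × 0.0833 = $880.24
Taxable wages = $10567.06 − $880.24 = $9686.82
State tax withheld: $9686.82 × 0.0839 = $812.72
Paid family leave insurance: $10567.06 × 0.005 = $52.84
Roth 401(k) contribution: $113.72
Total deductions = $880.24 + $812.72 + $52.84 + $113.72 = $1859.52
Net pay = $10567.06 − $1859.52 = $8707.54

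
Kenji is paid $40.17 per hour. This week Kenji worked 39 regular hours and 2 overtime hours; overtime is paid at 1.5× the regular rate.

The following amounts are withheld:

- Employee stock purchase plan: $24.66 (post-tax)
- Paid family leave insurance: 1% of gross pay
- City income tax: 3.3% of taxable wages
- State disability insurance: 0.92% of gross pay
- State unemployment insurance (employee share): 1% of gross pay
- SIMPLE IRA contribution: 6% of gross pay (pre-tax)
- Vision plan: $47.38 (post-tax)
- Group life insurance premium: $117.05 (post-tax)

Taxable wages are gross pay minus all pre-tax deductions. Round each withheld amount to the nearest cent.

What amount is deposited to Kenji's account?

Regular pay: 39 × $40.17 = $1,566.63
Overtime pay: 2 × $40.17 × 1.5 = $120.51
Gross pay = $1,566.63 + $120.51 = $1,687.14
SIMPLE IRA contribution: $1,687.14 × 0.06 = $101.23
Taxable wages = $1,687.14 − $101.23 = $1,585.91
City income tax: $1,585.91 × 0.033 = $52.34
Paid family leave insurance: $1,687.14 × 0.01 = $16.87
State disability insurance: $1,687.14 × 0.0092 = $15.52
State unemployment insurance (employee share): $1,687.14 × 0.01 = $16.87
Vision plan: $47.38
Employee stock purchase plan: $24.66
Group life insurance premium: $117.05
Total deductions = $101.23 + $52.34 + $16.87 + $15.52 + $16.87 + $47.38 + $24.66 + $117.05 = $391.92
Net pay = $1,687.14 − $391.92 = $1,295.22

$1,295.22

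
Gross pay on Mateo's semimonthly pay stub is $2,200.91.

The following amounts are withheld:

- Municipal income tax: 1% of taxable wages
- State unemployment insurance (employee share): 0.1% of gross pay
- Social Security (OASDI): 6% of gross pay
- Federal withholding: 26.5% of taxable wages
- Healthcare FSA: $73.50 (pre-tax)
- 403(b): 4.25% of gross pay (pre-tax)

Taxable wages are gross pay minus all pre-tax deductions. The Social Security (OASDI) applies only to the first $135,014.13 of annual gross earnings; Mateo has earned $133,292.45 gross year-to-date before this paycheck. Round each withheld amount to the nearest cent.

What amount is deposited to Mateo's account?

$1,369.05

Healthcare FSA: $73.50
403(b): $2,200.91 × 0.0425 = $93.54
Pre-tax total = $73.50 + $93.54 = $167.04
Taxable wages = $2,200.91 − $167.04 = $2,033.87
Federal withholding: $2,033.87 × 0.265 = $538.98
Municipal income tax: $2,033.87 × 0.01 = $20.34
State unemployment insurance (employee share): $2,200.91 × 0.001 = $2.20
Social Security (OASDI): only $135,014.13 − $133,292.45 = $1,721.68 of this check is subject → $1,721.68 × 0.06 = $103.30
Total deductions = $73.50 + $93.54 + $538.98 + $20.34 + $2.20 + $103.30 = $831.86
Net pay = $2,200.91 − $831.86 = $1,369.05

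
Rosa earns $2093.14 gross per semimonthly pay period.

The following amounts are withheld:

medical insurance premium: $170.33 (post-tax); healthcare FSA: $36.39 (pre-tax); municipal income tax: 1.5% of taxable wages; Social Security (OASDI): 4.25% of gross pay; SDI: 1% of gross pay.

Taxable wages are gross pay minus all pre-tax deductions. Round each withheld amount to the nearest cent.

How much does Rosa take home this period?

Healthcare FSA: $36.39
Taxable wages = $2093.14 − $36.39 = $2056.75
Municipal income tax: $2056.75 × 0.015 = $30.85
Social Security (OASDI): $2093.14 × 0.0425 = $88.96
SDI: $2093.14 × 0.01 = $20.93
Medical insurance premium: $170.33
Total deductions = $36.39 + $30.85 + $88.96 + $20.93 + $170.33 = $347.46
Net pay = $2093.14 − $347.46 = $1745.68

$1745.68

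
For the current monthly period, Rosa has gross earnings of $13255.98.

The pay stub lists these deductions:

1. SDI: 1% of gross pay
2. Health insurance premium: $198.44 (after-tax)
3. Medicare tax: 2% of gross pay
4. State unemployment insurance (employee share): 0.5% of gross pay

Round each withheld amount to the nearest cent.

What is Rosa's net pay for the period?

$12593.58

Medicare tax: $13255.98 × 0.02 = $265.12
SDI: $13255.98 × 0.01 = $132.56
State unemployment insurance (employee share): $13255.98 × 0.005 = $66.28
Health insurance premium: $198.44
Total deductions = $265.12 + $132.56 + $66.28 + $198.44 = $662.40
Net pay = $13255.98 − $662.40 = $12593.58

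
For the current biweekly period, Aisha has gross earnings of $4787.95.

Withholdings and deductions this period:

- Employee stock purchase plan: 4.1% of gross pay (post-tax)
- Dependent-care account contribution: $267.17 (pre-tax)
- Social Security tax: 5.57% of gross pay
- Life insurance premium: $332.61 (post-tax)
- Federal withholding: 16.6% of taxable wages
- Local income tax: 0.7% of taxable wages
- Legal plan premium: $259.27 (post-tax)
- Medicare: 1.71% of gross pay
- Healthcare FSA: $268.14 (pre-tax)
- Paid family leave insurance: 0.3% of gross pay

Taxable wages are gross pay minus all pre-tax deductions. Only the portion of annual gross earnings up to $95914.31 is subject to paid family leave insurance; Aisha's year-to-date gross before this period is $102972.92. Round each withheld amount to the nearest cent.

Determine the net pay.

$2380.18

Dependent-care account contribution: $267.17
Healthcare FSA: $268.14
Pre-tax total = $267.17 + $268.14 = $535.31
Taxable wages = $4787.95 − $535.31 = $4252.64
Local income tax: $4252.64 × 0.007 = $29.77
Federal withholding: $4252.64 × 0.166 = $705.94
Social Security tax: $4787.95 × 0.0557 = $266.69
Paid family leave insurance: annual cap $95914.31 already reached (YTD $102972.92), so $0.00
Medicare: $4787.95 × 0.0171 = $81.87
Employee stock purchase plan: $4787.95 × 0.041 = $196.31
Life insurance premium: $332.61
Legal plan premium: $259.27
Total deductions = $267.17 + $268.14 + $29.77 + $705.94 + $266.69 + $0.00 + $81.87 + $196.31 + $332.61 + $259.27 = $2407.77
Net pay = $4787.95 − $2407.77 = $2380.18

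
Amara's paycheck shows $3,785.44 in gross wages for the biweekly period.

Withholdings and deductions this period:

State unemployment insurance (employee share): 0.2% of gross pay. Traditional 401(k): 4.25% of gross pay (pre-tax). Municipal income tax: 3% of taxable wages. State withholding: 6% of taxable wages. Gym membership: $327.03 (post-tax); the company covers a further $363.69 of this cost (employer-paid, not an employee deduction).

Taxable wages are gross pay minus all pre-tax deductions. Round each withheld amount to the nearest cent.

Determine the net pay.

Traditional 401(k): $3,785.44 × 0.0425 = $160.88
Taxable wages = $3,785.44 − $160.88 = $3,624.56
State withholding: $3,624.56 × 0.06 = $217.47
Municipal income tax: $3,624.56 × 0.03 = $108.74
State unemployment insurance (employee share): $3,785.44 × 0.002 = $7.57
Gym membership: $327.03
(Employer's $363.69 toward gym membership is not withheld from the employee.)
Total deductions = $160.88 + $217.47 + $108.74 + $7.57 + $327.03 = $821.69
Net pay = $3,785.44 − $821.69 = $2,963.75

$2,963.75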